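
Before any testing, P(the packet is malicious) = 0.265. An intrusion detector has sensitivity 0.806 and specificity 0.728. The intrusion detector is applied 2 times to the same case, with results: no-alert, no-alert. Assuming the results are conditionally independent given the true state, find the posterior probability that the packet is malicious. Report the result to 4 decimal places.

Let H be the event that the packet is malicious; start with P(H) = 0.265. P('alert'|H) = 0.806, P('alert'|¬H) = 0.272.
Update on result 1 ('no-alert'): P(H) ← 0.194·0.2650 / (0.194·0.2650 + 0.728·0.7350) = 0.051410/0.58649 = 0.0877.
Update on result 2 ('no-alert'): P(H) ← 0.194·0.0877 / (0.194·0.0877 + 0.728·0.9123) = 0.017005/0.68119 = 0.0250.

Posterior P(H) ≈ 0.0250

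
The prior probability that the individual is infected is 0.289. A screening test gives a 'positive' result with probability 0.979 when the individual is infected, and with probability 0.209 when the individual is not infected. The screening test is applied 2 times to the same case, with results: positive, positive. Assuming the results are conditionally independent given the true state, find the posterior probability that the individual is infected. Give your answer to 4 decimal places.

Let H be the event that the individual is infected; start with P(H) = 0.289. P('positive'|H) = 0.979, P('positive'|¬H) = 0.209.
Update on result 1 ('positive'): P(H) ← 0.979·0.2890 / (0.979·0.2890 + 0.209·0.7110) = 0.28293/0.43153 = 0.6556.
Update on result 2 ('positive'): P(H) ← 0.979·0.6556 / (0.979·0.6556 + 0.209·0.3444) = 0.64188/0.71385 = 0.8992.

Posterior P(H) ≈ 0.8992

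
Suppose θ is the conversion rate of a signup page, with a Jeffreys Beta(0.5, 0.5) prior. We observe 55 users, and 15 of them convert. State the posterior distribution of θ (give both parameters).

Observing 15 successes and 40 failures updates Beta(0.5, 0.5) by adding the success and failure counts to the two shape parameters: α = 0.5+15 = 15.5, β = 0.5+40 = 40.5.

Posterior: Beta(15.5, 40.5)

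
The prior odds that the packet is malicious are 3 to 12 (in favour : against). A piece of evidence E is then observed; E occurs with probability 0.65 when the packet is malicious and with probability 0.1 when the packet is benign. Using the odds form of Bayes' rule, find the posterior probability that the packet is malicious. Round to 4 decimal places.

Prior odds = 3/12 = 0.25000.
Likelihood ratio for E = 0.65/0.1 = 6.5000.
Posterior odds = prior odds × LR = 1.6250.
Posterior probability = odds/(1+odds) = 1.6250/2.6250 = 0.6190.

Posterior probability ≈ 0.6190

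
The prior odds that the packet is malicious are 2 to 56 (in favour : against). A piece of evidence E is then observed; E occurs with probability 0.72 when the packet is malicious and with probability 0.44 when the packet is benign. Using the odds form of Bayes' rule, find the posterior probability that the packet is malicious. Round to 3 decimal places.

Prior odds = 2/56 = 0.035714. In log-odds, ln(0.035714) = -3.3322.
Add log likelihood ratio: ln(1.6364) = 0.49248.
Posterior log-odds = -2.8397, so posterior odds = exp(-2.8397) = 0.058442. Converting, P(H|E) = 0.058442/1.0584 = 0.055.

Posterior probability ≈ 0.055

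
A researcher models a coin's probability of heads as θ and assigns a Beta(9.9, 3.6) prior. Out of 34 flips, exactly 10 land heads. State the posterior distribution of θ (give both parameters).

Observing 10 successes and 24 failures updates Beta(9.9, 3.6) by adding the success and failure counts to the two shape parameters: α = 9.9+10 = 19.9, β = 3.6+24 = 27.6.

Posterior: Beta(19.9, 27.6)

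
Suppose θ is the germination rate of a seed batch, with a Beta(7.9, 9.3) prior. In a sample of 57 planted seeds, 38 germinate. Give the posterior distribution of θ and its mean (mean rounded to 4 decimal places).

The binomial likelihood is conjugate to the Beta prior: with 38 successes and 19 failures, the posterior is Beta(7.9+38, 9.3+19) = Beta(45.9, 28.3).
E[θ | data] = 45.9/(45.9+28.3) = 0.6186.

Posterior: Beta(45.9, 28.3); mean ≈ 0.6186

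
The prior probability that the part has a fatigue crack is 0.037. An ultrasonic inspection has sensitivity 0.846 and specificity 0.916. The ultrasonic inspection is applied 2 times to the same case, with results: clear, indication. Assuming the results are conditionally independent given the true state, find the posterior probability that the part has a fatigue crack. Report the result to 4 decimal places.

Let H be the event that the part has a fatigue crack; start with P(H) = 0.037. P('indication'|H) = 0.846, P('indication'|¬H) = 0.084.
Update on result 1 ('clear'): P(H) ← 0.154·0.0370 / (0.154·0.0370 + 0.916·0.9630) = 0.0056980/0.88781 = 0.0064.
Update on result 2 ('indication'): P(H) ← 0.846·0.0064 / (0.846·0.0064 + 0.084·0.9936) = 0.0054297/0.088891 = 0.0611.

Posterior P(H) ≈ 0.0611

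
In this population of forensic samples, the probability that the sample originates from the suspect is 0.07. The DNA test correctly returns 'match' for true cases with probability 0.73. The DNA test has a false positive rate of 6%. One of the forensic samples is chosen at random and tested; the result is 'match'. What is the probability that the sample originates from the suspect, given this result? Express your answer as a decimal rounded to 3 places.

P(H | E) ≈ 0.478

Write H for 'the sample originates from the suspect'. Prior odds H:¬H = 0.07/0.93 = 0.075269. For the 'match' outcome, the likelihood ratio is 0.73/0.06 = 12.167.
Posterior odds = 0.075269 × 12.167 = 0.91577, so P(H|E) = 0.91577/(1+0.91577) = 0.478.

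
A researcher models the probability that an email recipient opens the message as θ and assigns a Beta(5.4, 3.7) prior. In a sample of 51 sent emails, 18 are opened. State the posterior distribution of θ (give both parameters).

Observing 18 successes and 33 failures updates Beta(5.4, 3.7) by adding the success and failure counts to the two shape parameters: α = 5.4+18 = 23.4, β = 3.7+33 = 36.7.

Posterior: Beta(23.4, 36.7)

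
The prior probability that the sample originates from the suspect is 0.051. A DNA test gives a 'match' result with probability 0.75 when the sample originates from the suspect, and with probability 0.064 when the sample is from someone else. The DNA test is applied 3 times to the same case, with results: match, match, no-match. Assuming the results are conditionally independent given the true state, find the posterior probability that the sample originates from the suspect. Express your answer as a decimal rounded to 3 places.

With H the event that the sample originates from the suspect, the joint likelihood of the observed sequence is P(data|H) = 0.75·0.75·0.25 = 0.14062 and P(data|¬H) = 0.064·0.064·0.936 = 0.0038339.
Bayes: P(H|data) = 0.051·0.14062 / (0.051·0.14062 + 0.949·0.0038339) = 0.0071719/0.010810 = 0.6634.

Posterior P(H) ≈ 0.663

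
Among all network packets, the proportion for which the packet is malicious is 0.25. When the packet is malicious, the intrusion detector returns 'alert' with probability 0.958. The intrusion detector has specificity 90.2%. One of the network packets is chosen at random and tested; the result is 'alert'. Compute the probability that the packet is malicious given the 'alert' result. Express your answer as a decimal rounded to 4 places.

P(H | E) ≈ 0.7652

Let H be the event that the packet is malicious. P(H) = 0.25, so P(¬H) = 0.75. With E the 'alert' result, P(E|H) = 0.958 and P(E|¬H) = 0.098.
P(E) = 0.958·0.25 + 0.098·0.75 = 0.23950 + 0.073500 = 0.31300.
By Bayes' theorem, P(H|E) = 0.23950 / 0.31300 = 0.7652.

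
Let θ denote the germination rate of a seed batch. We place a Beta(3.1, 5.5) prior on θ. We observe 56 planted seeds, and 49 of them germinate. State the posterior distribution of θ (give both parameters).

Observing 49 successes and 7 failures updates Beta(3.1, 5.5) by adding the success and failure counts to the two shape parameters: α = 3.1+49 = 52.1, β = 5.5+7 = 12.5.

Posterior: Beta(52.1, 12.5)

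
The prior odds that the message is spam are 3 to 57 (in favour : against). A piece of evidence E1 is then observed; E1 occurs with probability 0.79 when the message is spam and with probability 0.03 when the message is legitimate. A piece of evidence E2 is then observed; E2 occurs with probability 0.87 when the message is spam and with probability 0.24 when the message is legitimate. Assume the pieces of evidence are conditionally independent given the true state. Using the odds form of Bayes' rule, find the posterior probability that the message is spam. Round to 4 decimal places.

Posterior probability ≈ 0.8340

Prior odds = 3/57 = 0.052632.
Likelihood ratio for E1 = 0.79/0.03 = 26.333.
Likelihood ratio for E2 = 0.87/0.24 = 3.6250.
Posterior odds = prior odds × LR₁ × LR₂ = 5.0241.
Posterior probability = odds/(1+odds) = 5.0241/6.0241 = 0.8340.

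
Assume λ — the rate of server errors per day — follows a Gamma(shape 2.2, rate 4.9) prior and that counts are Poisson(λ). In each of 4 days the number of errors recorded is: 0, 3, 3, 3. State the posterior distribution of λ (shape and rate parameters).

The Poisson likelihood adds the total count to the shape and the number of exposure periods to the rate. Here ∑xᵢ = 9 and n = 4, so shape 2.2→11.2 and rate 4.9→8.9.

Posterior: Gamma(shape=11.2, rate=8.9)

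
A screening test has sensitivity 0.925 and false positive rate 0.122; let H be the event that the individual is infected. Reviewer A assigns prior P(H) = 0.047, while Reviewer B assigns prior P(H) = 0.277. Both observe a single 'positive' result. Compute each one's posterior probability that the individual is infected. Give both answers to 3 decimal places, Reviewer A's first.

The likelihood ratio for a 'positive' result is 0.925/0.122 = 7.5820.
Reviewer A: prior odds 0.047/0.953 = 0.049318; posterior odds 0.37393; posterior probability 0.272.
Reviewer B: prior odds 0.277/0.723 = 0.38313; posterior odds 2.9048; posterior probability 0.744.

Reviewer A: 0.272; Reviewer B: 0.744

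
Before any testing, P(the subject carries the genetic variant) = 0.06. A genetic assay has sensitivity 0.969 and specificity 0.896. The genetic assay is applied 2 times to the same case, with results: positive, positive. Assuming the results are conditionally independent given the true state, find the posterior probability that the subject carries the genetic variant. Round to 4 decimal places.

Posterior P(H) ≈ 0.8471

With H the event that the subject carries the genetic variant, the joint likelihood of the observed sequence is P(data|H) = 0.969·0.969 = 0.93896 and P(data|¬H) = 0.104·0.104 = 0.010816.
Bayes: P(H|data) = 0.06·0.93896 / (0.06·0.93896 + 0.94·0.010816) = 0.056338/0.066505 = 0.8471.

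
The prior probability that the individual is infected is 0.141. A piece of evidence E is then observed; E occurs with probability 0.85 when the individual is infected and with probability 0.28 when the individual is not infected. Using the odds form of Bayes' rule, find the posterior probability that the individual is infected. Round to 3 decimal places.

Prior odds = 0.141/(1−0.141) = 0.16414.
Likelihood ratio for E = 0.85/0.28 = 3.0357.
Posterior odds = prior odds × LR = 0.49830.
Posterior probability = odds/(1+odds) = 0.49830/1.4983 = 0.333.

Posterior probability ≈ 0.333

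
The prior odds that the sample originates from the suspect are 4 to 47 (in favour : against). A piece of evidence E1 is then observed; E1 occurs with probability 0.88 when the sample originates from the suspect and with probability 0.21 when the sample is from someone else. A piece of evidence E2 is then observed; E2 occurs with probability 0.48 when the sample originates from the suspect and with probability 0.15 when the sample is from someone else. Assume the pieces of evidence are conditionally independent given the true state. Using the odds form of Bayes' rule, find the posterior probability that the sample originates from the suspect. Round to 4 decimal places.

Posterior probability ≈ 0.5330

Prior odds = 4/47 = 0.085106.
Likelihood ratio for E1 = 0.88/0.21 = 4.1905.
Likelihood ratio for E2 = 0.48/0.15 = 3.2000.
Posterior odds = prior odds × LR₁ × LR₂ = 1.1412.
Posterior probability = odds/(1+odds) = 1.1412/2.1412 = 0.5330.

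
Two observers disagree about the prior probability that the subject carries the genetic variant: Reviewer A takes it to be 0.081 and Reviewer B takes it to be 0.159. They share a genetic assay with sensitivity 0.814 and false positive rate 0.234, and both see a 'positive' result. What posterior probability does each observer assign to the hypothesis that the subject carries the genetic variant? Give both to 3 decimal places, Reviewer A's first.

Reviewer A: 0.235; Reviewer B: 0.397

P('+'|H) = 0.814, P('+'|¬H) = 0.234.
Reviewer A: numerator 0.814·0.081 = 0.065934; evidence = 0.065934+0.234·0.919 = 0.28098; posterior = 0.235.
Reviewer B: numerator 0.814·0.159 = 0.12943; evidence = 0.12943+0.234·0.841 = 0.32622; posterior = 0.397.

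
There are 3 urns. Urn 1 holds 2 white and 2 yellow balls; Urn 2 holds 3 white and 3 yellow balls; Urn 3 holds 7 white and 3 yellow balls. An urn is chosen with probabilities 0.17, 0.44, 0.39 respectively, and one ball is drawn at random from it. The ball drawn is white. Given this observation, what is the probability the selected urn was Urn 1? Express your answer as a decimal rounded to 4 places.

Posterior probability ≈ 0.1471

Tabulate prior·likelihood by source: [1] prior 0.17, lik 0.5, product 0.08500; [2] prior 0.44, lik 0.5, product 0.2200; [3] prior 0.39, lik 0.7, product 0.2730.
Normalizing constant = 0.57800; the posterior for Urn 1 is its product over the sum, 0.08500/0.57800 = 0.1471.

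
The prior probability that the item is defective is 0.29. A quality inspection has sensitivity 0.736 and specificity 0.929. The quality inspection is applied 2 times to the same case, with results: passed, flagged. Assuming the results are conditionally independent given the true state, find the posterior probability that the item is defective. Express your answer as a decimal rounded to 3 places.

Posterior P(H) ≈ 0.546

With H the event that the item is defective, the joint likelihood of the observed sequence is P(data|H) = 0.264·0.736 = 0.19430 and P(data|¬H) = 0.929·0.071 = 0.065959.
Bayes: P(H|data) = 0.29·0.19430 / (0.29·0.19430 + 0.71·0.065959) = 0.056348/0.10318 = 0.5461.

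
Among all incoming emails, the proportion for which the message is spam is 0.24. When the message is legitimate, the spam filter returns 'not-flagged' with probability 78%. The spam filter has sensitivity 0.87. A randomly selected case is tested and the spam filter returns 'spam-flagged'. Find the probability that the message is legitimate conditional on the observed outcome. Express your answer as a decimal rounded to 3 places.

P(¬H | E) ≈ 0.445

Write H for 'the message is spam'. Prior odds H:¬H = 0.24/0.76 = 0.31579. For the 'spam-flagged' outcome, the likelihood ratio is 0.87/0.22 = 3.9545.
Posterior odds = 0.31579 × 3.9545 = 1.2488, so P(H|E) = 1.2488/(1+1.2488) = 0.555. Then P(¬H|E) = 1 − 0.555 = 0.445.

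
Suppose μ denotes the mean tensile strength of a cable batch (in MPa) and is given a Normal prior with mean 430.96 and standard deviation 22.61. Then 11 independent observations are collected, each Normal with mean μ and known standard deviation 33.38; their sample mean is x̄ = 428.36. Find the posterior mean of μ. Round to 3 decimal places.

Posterior mean ≈ 428.790

Prior precision 1/τ₀² = 1/22.61² = 0.00195614; data precision n/σ² = 11/33.38² = 0.00987234.
Posterior precision = 0.00195614 + 0.00987234 = 0.0118285.
Posterior mean = (0.00195614·430.96 + 0.00987234·428.36) / 0.0118285 = 428.790.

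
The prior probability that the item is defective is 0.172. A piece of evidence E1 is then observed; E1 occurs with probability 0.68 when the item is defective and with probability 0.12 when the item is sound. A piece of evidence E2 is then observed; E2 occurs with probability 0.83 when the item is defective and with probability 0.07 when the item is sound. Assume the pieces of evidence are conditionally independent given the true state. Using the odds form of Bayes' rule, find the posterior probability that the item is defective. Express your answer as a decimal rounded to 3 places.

Prior odds = 0.172/(1−0.172) = 0.20773. In log-odds, ln(0.20773) = -1.5715.
Add log likelihood ratios: ln(5.6667) + ln(11.857) = 4.2075.
Posterior log-odds = 2.6360, so posterior odds = exp(2.6360) = 13.957. Converting, P(H|E) = 13.957/14.957 = 0.933.

Posterior probability ≈ 0.933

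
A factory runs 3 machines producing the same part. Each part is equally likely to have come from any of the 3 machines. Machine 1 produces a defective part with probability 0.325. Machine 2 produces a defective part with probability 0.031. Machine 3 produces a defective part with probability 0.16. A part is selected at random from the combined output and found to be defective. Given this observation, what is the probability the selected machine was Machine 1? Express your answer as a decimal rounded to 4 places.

Tabulate prior·likelihood by source: [1] prior 0.333333, lik 0.325, product 0.1083; [2] prior 0.333333, lik 0.031, product 0.01033; [3] prior 0.333333, lik 0.16, product 0.05333.
Normalizing constant = 0.17200; the posterior for Machine 1 is its product over the sum, 0.1083/0.17200 = 0.6298.

Posterior probability ≈ 0.6298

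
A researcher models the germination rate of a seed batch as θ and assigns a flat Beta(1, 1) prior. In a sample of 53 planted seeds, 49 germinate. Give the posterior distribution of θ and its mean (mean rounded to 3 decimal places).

Observing 49 successes and 4 failures updates Beta(1, 1) by adding the success and failure counts to the two shape parameters: α = 1+49 = 50, β = 1+4 = 5.
E[θ | data] = 50/(50+5) = 0.909.

Posterior: Beta(50, 5); mean ≈ 0.909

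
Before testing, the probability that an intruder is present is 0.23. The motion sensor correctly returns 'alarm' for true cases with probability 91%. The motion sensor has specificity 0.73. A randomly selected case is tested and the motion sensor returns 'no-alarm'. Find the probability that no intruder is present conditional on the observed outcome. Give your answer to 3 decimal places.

P(¬H | E) ≈ 0.964

Let H be the event that an intruder is present. P(H) = 0.23, so P(¬H) = 0.77. With E the 'no-alarm' result, P(E|H) = 0.09 and P(E|¬H) = 0.73.
P(E) = 0.09·0.23 + 0.73·0.77 = 0.020700 + 0.56210 = 0.58280.
By Bayes' theorem, P(H|E) = 0.020700 / 0.58280 = 0.036. Hence P(¬H|E) = 1 − 0.036 = 0.964.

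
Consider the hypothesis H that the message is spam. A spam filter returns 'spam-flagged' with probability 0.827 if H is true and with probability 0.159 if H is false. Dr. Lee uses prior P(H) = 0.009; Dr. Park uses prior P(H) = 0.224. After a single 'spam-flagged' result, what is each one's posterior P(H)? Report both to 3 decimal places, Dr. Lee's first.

P('+'|H) = 0.827, P('+'|¬H) = 0.159.
Dr. Lee: numerator 0.827·0.009 = 0.0074430; evidence = 0.0074430+0.159·0.991 = 0.16501; posterior = 0.045.
Dr. Park: numerator 0.827·0.224 = 0.18525; evidence = 0.18525+0.159·0.776 = 0.30863; posterior = 0.600.

Dr. Lee: 0.045; Dr. Park: 0.600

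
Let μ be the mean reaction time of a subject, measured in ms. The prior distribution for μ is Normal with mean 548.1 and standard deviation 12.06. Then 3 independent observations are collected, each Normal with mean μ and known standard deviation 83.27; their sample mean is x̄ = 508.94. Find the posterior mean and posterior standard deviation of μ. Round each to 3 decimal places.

Posterior mean ≈ 545.782; posterior SD ≈ 11.698

Prior precision 1/τ₀² = 1/12.06² = 0.00687552; data precision n/σ² = 3/83.27² = 0.00043266.
Posterior precision = 0.00687552 + 0.00043266 = 0.00730817, giving posterior SD = 1/√0.00730817 = 11.698.
Posterior mean = (0.00687552·548.1 + 0.00043266·508.94) / 0.00730817 = 545.782.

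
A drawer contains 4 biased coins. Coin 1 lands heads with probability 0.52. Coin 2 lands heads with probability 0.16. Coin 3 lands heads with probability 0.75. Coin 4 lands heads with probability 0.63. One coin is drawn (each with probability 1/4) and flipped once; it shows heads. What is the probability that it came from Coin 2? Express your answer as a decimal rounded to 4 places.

P(heads|C1) = 0.52; P(heads|C2) = 0.16; P(heads|C3) = 0.75; P(heads|C4) = 0.63.
Prior × likelihood for each source: 0.25·0.52=0.1300, 0.25·0.16=0.04000, 0.25·0.75=0.1875, 0.25·0.63=0.1575. Summing gives P(heads) = 0.51500.
P(Coin 2 | heads) = 0.04000 / 0.51500 = 0.0777.

Posterior probability ≈ 0.0777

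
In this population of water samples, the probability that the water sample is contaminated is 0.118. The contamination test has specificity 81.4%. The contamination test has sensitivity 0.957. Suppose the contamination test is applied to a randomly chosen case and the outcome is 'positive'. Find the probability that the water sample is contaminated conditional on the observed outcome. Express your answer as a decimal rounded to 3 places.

P(H | E) ≈ 0.408

Write H for 'the water sample is contaminated'. Prior odds H:¬H = 0.118/0.882 = 0.13379. For the 'positive' outcome, the likelihood ratio is 0.957/0.186 = 5.1452.
Posterior odds = 0.13379 × 5.1452 = 0.68835, so P(H|E) = 0.68835/(1+0.68835) = 0.408.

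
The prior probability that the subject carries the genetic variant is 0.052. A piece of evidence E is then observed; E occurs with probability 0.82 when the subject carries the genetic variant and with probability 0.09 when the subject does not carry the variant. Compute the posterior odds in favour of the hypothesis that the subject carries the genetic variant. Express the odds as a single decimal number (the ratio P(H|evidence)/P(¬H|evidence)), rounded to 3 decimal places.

Prior odds = 0.052/(1−0.052) = 0.054852. In log-odds, ln(0.054852) = -2.9031.
Add log likelihood ratio: ln(9.1111) = 2.2095.
Posterior log-odds = -0.69362, so posterior odds = exp(-0.69362) = 0.49977.

Posterior odds ≈ 0.500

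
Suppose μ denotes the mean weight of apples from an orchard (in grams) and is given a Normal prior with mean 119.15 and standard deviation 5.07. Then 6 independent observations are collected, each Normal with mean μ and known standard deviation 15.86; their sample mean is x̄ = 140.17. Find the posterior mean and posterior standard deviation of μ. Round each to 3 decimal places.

Posterior mean ≈ 127.140; posterior SD ≈ 3.992

Prior precision 1/τ₀² = 1/5.07² = 0.0389031; data precision n/σ² = 6/15.86² = 0.0238531.
Posterior precision = 0.0389031 + 0.0238531 = 0.0627562, giving posterior SD = 1/√0.0627562 = 3.992.
Posterior mean = (0.0389031·119.15 + 0.0238531·140.17) / 0.0627562 = 127.140.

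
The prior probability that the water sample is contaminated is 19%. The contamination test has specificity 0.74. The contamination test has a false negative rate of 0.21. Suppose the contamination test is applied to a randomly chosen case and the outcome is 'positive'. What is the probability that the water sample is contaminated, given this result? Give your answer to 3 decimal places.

P(H | E) ≈ 0.416

Let H be the event that the water sample is contaminated. P(H) = 0.19, so P(¬H) = 0.81. With E the 'positive' result, P(E|H) = 0.79 and P(E|¬H) = 0.26.
P(E) = 0.79·0.19 + 0.26·0.81 = 0.15010 + 0.21060 = 0.36070.
By Bayes' theorem, P(H|E) = 0.15010 / 0.36070 = 0.416.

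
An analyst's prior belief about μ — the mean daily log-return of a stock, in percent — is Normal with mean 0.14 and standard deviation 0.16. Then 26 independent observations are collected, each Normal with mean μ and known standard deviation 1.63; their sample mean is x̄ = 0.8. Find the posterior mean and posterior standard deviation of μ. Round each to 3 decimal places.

Posterior mean ≈ 0.272; posterior SD ≈ 0.143

With known σ, the Normal prior is conjugate. Weight on the data is w = (n/σ²)/(n/σ² + 1/τ₀²) = 9.78584/(9.78584+39.0625) = 0.20033.
Posterior mean = w·x̄ + (1−w)·μ₀ = 0.20033·0.8 + 0.79967·0.14 = 0.272. Posterior variance = 1/(9.78584+39.0625) = 0.0204715, so SD = 0.143.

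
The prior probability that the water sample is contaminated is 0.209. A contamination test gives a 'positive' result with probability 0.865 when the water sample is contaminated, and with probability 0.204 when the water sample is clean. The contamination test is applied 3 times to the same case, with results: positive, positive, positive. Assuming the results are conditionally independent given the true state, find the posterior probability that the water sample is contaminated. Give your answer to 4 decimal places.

Posterior P(H) ≈ 0.9527

With H the event that the water sample is contaminated, the joint likelihood of the observed sequence is P(data|H) = 0.865·0.865·0.865 = 0.64721 and P(data|¬H) = 0.204·0.204·0.204 = 0.0084897.
Bayes: P(H|data) = 0.209·0.64721 / (0.209·0.64721 + 0.791·0.0084897) = 0.13527/0.14198 = 0.9527.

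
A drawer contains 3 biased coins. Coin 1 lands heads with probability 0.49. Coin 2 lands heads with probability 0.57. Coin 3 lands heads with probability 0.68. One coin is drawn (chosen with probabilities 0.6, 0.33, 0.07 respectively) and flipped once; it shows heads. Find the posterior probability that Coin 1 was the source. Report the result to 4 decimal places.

Tabulate prior·likelihood by source: [1] prior 0.6, lik 0.49, product 0.2940; [2] prior 0.33, lik 0.57, product 0.1881; [3] prior 0.07, lik 0.68, product 0.04760.
Normalizing constant = 0.52970; the posterior for Coin 1 is its product over the sum, 0.2940/0.52970 = 0.5550.

Posterior probability ≈ 0.5550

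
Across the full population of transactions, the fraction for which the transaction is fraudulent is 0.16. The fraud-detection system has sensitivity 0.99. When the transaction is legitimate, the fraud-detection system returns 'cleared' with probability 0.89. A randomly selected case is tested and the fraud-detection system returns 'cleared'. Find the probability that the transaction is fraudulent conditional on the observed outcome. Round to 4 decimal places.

P(H | E) ≈ 0.0021

Write H for 'the transaction is fraudulent'. Prior odds H:¬H = 0.16/0.84 = 0.19048. For the 'cleared' outcome, the likelihood ratio is 0.01/0.89 = 0.011236.
Posterior odds = 0.19048 × 0.011236 = 0.0021402, so P(H|E) = 0.0021402/(1+0.0021402) = 0.0021.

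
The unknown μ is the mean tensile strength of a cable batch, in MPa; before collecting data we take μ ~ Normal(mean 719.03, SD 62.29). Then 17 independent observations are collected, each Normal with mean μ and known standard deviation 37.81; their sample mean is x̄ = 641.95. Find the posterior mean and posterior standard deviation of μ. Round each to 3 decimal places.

Posterior mean ≈ 643.585; posterior SD ≈ 9.072

Prior precision 1/τ₀² = 1/62.29² = 0.00025773; data precision n/σ² = 17/37.81² = 0.0118915.
Posterior precision = 0.00025773 + 0.0118915 = 0.0121492, giving posterior SD = 1/√0.0121492 = 9.072.
Posterior mean = (0.00025773·719.03 + 0.0118915·641.95) / 0.0121492 = 643.585.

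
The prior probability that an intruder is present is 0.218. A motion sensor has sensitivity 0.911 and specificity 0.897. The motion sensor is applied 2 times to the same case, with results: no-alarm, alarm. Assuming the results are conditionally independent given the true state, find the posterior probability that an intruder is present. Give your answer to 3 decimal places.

Let H be the event that an intruder is present; start with P(H) = 0.218. P('alarm'|H) = 0.911, P('alarm'|¬H) = 0.103.
Update on result 1 ('no-alarm'): P(H) ← 0.089·0.2180 / (0.089·0.2180 + 0.897·0.7820) = 0.019402/0.72086 = 0.0269.
Update on result 2 ('alarm'): P(H) ← 0.911·0.0269 / (0.911·0.0269 + 0.103·0.9731) = 0.024520/0.12475 = 0.1966.

Posterior P(H) ≈ 0.197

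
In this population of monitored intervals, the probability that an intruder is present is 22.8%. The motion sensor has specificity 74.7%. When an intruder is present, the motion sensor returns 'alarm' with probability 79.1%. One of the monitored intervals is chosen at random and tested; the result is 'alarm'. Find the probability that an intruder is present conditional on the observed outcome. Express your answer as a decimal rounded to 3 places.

P(H | E) ≈ 0.480

Let H be the event that an intruder is present. P(H) = 0.228, so P(¬H) = 0.772. With E the 'alarm' result, P(E|H) = 0.791 and P(E|¬H) = 0.253.
P(E) = 0.791·0.228 + 0.253·0.772 = 0.18035 + 0.19532 = 0.37566.
By Bayes' theorem, P(H|E) = 0.18035 / 0.37566 = 0.480.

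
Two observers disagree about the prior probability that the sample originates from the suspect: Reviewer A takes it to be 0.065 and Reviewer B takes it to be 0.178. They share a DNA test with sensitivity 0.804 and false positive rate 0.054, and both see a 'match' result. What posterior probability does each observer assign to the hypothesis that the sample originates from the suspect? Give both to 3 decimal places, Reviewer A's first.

P('+'|H) = 0.804, P('+'|¬H) = 0.054.
Reviewer A: numerator 0.804·0.065 = 0.052260; evidence = 0.052260+0.054·0.935 = 0.10275; posterior = 0.509.
Reviewer B: numerator 0.804·0.178 = 0.14311; evidence = 0.14311+0.054·0.822 = 0.18750; posterior = 0.763.

Reviewer A: 0.509; Reviewer B: 0.763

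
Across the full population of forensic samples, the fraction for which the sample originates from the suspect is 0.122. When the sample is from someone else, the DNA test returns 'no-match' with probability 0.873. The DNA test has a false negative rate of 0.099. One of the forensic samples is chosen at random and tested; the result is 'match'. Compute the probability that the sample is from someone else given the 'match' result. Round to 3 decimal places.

Let H be the event that the sample originates from the suspect. P(H) = 0.122, so P(¬H) = 0.878. With E the 'match' result, P(E|H) = 0.901 and P(E|¬H) = 0.127.
P(E) = 0.901·0.122 + 0.127·0.878 = 0.10992 + 0.11151 = 0.22143.
By Bayes' theorem, P(H|E) = 0.10992 / 0.22143 = 0.496. Hence P(¬H|E) = 1 − 0.496 = 0.504.

P(¬H | E) ≈ 0.504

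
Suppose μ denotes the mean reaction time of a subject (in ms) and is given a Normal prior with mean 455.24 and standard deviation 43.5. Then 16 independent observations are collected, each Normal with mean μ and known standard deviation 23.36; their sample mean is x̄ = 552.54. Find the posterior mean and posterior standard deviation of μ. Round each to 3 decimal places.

Posterior mean ≈ 550.817; posterior SD ≈ 5.788

Prior precision 1/τ₀² = 1/43.5² = 0.00052847; data precision n/σ² = 16/23.36² = 0.0293207.
Posterior precision = 0.00052847 + 0.0293207 = 0.0298492, giving posterior SD = 1/√0.0298492 = 5.788.
Posterior mean = (0.00052847·455.24 + 0.0293207·552.54) / 0.0298492 = 550.817.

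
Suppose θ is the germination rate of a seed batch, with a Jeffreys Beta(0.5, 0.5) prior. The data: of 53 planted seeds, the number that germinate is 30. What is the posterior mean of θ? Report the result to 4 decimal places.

Posterior mean ≈ 0.5648

Observing 30 successes and 23 failures updates Beta(0.5, 0.5) by adding the success and failure counts to the two shape parameters: α = 0.5+30 = 30.5, β = 0.5+23 = 23.5.
Posterior mean = α/(α+β) = 30.5/54 = 0.5648.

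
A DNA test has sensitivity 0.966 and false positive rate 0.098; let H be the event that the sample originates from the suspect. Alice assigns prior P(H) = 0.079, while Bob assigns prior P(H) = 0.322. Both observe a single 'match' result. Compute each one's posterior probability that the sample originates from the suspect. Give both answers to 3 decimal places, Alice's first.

Alice: 0.458; Bob: 0.824

P('+'|H) = 0.966, P('+'|¬H) = 0.098.
Alice: numerator 0.966·0.079 = 0.076314; evidence = 0.076314+0.098·0.921 = 0.16657; posterior = 0.458.
Bob: numerator 0.966·0.322 = 0.31105; evidence = 0.31105+0.098·0.678 = 0.37750; posterior = 0.824.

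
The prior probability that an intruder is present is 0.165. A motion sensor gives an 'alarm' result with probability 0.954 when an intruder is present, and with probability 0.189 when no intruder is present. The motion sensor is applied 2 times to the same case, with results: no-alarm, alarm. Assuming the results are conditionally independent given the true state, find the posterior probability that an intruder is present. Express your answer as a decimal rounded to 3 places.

Let H be the event that an intruder is present; start with P(H) = 0.165. P('alarm'|H) = 0.954, P('alarm'|¬H) = 0.189.
Update on result 1 ('no-alarm'): P(H) ← 0.046·0.1650 / (0.046·0.1650 + 0.811·0.8350) = 0.0075900/0.68478 = 0.0111.
Update on result 2 ('alarm'): P(H) ← 0.954·0.0111 / (0.954·0.0111 + 0.189·0.9889) = 0.010574/0.19748 = 0.0535.

Posterior P(H) ≈ 0.054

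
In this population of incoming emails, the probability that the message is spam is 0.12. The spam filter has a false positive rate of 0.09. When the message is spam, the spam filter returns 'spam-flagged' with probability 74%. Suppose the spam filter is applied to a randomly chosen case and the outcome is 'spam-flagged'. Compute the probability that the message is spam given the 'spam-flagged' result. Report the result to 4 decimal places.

P(H | E) ≈ 0.5286

Let H be the event that the message is spam. P(H) = 0.12, so P(¬H) = 0.88. With E the 'spam-flagged' result, P(E|H) = 0.74 and P(E|¬H) = 0.09.
P(E) = 0.74·0.12 + 0.09·0.88 = 0.088800 + 0.079200 = 0.16800.
By Bayes' theorem, P(H|E) = 0.088800 / 0.16800 = 0.5286.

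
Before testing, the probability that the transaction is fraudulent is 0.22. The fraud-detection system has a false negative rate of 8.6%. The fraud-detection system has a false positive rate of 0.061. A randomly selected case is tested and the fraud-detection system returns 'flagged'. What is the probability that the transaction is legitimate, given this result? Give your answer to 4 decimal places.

Let H be the event that the transaction is fraudulent. P(H) = 0.22, so P(¬H) = 0.78. With E the 'flagged' result, P(E|H) = 0.914 and P(E|¬H) = 0.061.
P(E) = 0.914·0.22 + 0.061·0.78 = 0.20108 + 0.047580 = 0.24866.
By Bayes' theorem, P(H|E) = 0.20108 / 0.24866 = 0.8087. Hence P(¬H|E) = 1 − 0.8087 = 0.1913.

P(¬H | E) ≈ 0.1913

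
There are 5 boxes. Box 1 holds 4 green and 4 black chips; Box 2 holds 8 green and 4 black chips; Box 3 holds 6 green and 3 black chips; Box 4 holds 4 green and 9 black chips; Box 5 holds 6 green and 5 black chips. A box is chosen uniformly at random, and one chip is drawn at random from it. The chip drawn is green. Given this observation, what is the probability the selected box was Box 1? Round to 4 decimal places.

Posterior probability ≈ 0.1861

Tabulate prior·likelihood by source: [1] prior 0.2, lik 0.5, product 0.1000; [2] prior 0.2, lik 0.6667, product 0.1333; [3] prior 0.2, lik 0.6667, product 0.1333; [4] prior 0.2, lik 0.3077, product 0.06154; [5] prior 0.2, lik 0.5455, product 0.1091.
Normalizing constant = 0.53730; the posterior for Box 1 is its product over the sum, 0.1000/0.53730 = 0.1861.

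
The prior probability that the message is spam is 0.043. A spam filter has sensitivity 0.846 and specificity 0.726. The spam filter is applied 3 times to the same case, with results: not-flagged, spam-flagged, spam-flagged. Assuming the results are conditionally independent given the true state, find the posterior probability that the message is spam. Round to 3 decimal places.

With H the event that the message is spam, the joint likelihood of the observed sequence is P(data|H) = 0.154·0.846·0.846 = 0.11022 and P(data|¬H) = 0.726·0.274·0.274 = 0.054505.
Bayes: P(H|data) = 0.043·0.11022 / (0.043·0.11022 + 0.957·0.054505) = 0.0047395/0.056901 = 0.0833.

Posterior P(H) ≈ 0.083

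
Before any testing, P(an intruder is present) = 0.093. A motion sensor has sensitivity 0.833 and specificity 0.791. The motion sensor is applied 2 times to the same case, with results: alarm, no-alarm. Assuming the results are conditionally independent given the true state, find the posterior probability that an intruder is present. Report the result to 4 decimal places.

With H the event that an intruder is present, the joint likelihood of the observed sequence is P(data|H) = 0.833·0.167 = 0.13911 and P(data|¬H) = 0.209·0.791 = 0.16532.
Bayes: P(H|data) = 0.093·0.13911 / (0.093·0.13911 + 0.907·0.16532) = 0.012937/0.16288 = 0.0794.

Posterior P(H) ≈ 0.0794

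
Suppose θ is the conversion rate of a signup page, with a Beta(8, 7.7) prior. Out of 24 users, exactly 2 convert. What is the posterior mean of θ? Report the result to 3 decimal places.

The binomial likelihood is conjugate to the Beta prior: with 2 successes and 22 failures, the posterior is Beta(8+2, 7.7+22) = Beta(10, 29.7).
E[θ | data] = 10/(10+29.7) = 0.252.

Posterior mean ≈ 0.252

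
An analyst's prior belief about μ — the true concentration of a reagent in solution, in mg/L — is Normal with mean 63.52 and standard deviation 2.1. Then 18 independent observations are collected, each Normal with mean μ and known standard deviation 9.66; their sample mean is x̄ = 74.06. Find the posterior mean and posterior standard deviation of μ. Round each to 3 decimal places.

Posterior mean ≈ 68.365; posterior SD ≈ 1.544

With known σ, the Normal prior is conjugate. Weight on the data is w = (n/σ²)/(n/σ² + 1/τ₀²) = 0.192894/(0.192894+0.226757) = 0.45965.
Posterior mean = w·x̄ + (1−w)·μ₀ = 0.45965·74.06 + 0.54035·63.52 = 68.365. Posterior variance = 1/(0.192894+0.226757) = 2.38293, so SD = 1.544.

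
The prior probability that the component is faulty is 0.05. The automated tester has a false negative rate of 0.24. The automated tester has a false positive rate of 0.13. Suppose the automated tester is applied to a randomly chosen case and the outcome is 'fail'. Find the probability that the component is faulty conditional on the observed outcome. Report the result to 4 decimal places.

P(H | E) ≈ 0.2353

Write H for 'the component is faulty'. Prior odds H:¬H = 0.05/0.95 = 0.052632. For the 'fail' outcome, the likelihood ratio is 0.76/0.13 = 5.8462.
Posterior odds = 0.052632 × 5.8462 = 0.30769, so P(H|E) = 0.30769/(1+0.30769) = 0.2353.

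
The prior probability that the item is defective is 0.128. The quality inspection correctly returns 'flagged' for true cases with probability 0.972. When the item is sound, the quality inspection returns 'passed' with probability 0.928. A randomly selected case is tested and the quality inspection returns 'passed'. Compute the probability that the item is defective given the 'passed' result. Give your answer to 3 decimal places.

P(H | E) ≈ 0.004

Write H for 'the item is defective'. Prior odds H:¬H = 0.128/0.872 = 0.14679. For the 'passed' outcome, the likelihood ratio is 0.028/0.928 = 0.030172.
Posterior odds = 0.14679 × 0.030172 = 0.0044290, so P(H|E) = 0.0044290/(1+0.0044290) = 0.004.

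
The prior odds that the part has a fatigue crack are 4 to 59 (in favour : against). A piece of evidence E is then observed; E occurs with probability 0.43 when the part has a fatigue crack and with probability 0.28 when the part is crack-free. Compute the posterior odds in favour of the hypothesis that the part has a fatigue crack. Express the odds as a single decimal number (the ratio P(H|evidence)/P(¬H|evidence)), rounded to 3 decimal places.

Posterior odds ≈ 0.104

Prior odds = 4/59 = 0.067797.
Likelihood ratio for E = 0.43/0.28 = 1.5357.
Posterior odds = prior odds × LR = 0.10412.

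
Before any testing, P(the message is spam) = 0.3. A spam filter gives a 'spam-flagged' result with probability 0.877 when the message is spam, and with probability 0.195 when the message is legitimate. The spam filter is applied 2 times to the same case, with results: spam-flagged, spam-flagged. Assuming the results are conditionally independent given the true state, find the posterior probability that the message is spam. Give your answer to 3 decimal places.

With H the event that the message is spam, the joint likelihood of the observed sequence is P(data|H) = 0.877·0.877 = 0.76913 and P(data|¬H) = 0.195·0.195 = 0.038025.
Bayes: P(H|data) = 0.3·0.76913 / (0.3·0.76913 + 0.7·0.038025) = 0.23074/0.25736 = 0.8966.

Posterior P(H) ≈ 0.897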